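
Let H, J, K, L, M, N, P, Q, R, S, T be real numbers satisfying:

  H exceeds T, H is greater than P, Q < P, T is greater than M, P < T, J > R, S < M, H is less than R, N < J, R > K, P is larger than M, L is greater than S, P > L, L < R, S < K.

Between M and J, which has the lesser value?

M < P and P < T give M < T.
Then T < H extends the chain to H.
With H < R: M < P < T < H < R.
Then R < J extends the chain to J.
So M < J; M is the smaller of the two.

M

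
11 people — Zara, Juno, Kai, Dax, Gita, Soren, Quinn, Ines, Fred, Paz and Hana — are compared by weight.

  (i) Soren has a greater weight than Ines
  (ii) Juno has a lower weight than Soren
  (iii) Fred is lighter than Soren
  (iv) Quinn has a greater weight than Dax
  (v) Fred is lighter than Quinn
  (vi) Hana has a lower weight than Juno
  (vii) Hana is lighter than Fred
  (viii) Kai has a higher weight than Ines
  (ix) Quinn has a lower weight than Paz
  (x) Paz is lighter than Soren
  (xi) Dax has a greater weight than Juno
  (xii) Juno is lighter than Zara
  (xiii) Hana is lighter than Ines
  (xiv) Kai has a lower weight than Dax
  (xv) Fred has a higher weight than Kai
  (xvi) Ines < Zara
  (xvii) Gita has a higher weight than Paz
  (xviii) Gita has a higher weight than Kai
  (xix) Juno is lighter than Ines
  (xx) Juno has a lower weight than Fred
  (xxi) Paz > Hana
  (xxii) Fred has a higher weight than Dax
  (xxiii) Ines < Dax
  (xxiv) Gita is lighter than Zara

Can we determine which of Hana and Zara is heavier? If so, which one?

Zara

Hana < Juno < Ines < Kai < Dax < Fred < Quinn < Paz < Gita < Zara, by transitivity through Juno, Ines, Kai, Dax, Fred, Quinn, Paz, Gita.
So Zara is heavier.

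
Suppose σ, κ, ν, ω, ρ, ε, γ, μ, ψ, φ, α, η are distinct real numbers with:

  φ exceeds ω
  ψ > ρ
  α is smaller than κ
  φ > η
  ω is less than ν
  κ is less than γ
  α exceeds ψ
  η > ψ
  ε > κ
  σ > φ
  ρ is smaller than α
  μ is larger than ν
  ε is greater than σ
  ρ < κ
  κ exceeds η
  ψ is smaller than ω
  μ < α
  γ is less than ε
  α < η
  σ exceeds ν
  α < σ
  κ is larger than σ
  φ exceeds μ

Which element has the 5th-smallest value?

μ

Chaining the given pairs: ρ < ψ < ω < ν < μ < α < η < φ < σ < κ < γ < ε.
The 5th smallest is μ.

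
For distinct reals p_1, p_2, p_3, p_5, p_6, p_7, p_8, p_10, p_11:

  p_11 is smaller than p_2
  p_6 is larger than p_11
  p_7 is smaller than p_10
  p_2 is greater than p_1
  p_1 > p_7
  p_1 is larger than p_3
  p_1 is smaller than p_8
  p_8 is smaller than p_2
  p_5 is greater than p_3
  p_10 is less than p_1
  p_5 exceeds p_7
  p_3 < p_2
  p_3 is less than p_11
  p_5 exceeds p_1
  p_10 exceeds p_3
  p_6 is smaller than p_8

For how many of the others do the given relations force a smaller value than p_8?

6

Directly below p_8: p_6, p_1.
One step further: p_7, p_3, p_11, p_10 (6 so far).
Nothing else is reachable below p_8; 6 in all.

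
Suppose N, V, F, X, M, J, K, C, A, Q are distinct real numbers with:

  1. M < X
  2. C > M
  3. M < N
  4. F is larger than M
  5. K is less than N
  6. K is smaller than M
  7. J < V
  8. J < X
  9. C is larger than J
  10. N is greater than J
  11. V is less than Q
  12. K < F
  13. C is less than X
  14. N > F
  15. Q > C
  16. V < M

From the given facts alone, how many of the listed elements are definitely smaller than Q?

From Q the given relations immediately reach V, C.
From those, J, M — 4 in total.
From those, K — 5 in total.
No other element is forced below Q by the given relations, so the count is 5.

5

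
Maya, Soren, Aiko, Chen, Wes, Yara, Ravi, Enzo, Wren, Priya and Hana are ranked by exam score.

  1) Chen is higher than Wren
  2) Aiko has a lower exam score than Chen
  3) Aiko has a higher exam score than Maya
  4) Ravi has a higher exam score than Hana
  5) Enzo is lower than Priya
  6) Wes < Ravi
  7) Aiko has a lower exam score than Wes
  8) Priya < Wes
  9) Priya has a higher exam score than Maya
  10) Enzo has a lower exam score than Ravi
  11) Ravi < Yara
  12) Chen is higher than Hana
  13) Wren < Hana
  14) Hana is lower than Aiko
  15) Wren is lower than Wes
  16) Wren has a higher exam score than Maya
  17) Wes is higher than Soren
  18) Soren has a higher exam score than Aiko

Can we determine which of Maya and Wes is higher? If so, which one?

Wes

The relevant relations are Maya < Wren; Wren < Hana; Hana < Aiko; Aiko < Soren; Soren < Wes.
Chaining these gives Maya < Wren < Hana < Aiko < Soren < Wes.
So Wes is higher.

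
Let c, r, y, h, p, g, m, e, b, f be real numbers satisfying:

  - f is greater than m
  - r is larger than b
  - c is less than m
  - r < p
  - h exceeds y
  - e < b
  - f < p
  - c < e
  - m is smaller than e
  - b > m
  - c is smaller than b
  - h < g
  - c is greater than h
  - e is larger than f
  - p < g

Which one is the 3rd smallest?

The consecutive relations fix a unique order: y < h < c < m < f < e < b < r < p < g.
The 3rd smallest is c.

c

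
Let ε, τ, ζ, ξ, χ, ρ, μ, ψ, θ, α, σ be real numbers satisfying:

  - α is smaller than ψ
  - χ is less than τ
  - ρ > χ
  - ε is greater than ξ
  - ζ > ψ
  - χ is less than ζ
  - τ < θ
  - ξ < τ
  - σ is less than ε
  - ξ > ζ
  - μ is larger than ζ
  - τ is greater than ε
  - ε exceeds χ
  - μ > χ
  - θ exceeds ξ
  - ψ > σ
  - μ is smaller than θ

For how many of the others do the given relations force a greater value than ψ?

The elements the relations force above ψ are ζ, ξ, ε, μ, τ, θ — no chain reaches any other.
That is 6.

6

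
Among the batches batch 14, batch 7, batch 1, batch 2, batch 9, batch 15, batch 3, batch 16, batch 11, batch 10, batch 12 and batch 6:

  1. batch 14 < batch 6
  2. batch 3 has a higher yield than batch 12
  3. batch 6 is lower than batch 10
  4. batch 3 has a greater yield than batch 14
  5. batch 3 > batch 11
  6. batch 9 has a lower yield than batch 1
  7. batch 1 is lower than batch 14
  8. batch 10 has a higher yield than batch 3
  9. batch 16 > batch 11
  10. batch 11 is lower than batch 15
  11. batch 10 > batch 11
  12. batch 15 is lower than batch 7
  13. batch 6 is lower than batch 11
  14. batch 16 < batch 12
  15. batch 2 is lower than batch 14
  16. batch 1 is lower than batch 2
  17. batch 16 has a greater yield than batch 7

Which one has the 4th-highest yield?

batch 16

The consecutive relations fix a unique order: batch 9 < batch 1 < batch 2 < batch 14 < batch 6 < batch 11 < batch 15 < batch 7 < batch 16 < batch 12 < batch 3 < batch 10.
Counting 4 from the largest end gives batch 16.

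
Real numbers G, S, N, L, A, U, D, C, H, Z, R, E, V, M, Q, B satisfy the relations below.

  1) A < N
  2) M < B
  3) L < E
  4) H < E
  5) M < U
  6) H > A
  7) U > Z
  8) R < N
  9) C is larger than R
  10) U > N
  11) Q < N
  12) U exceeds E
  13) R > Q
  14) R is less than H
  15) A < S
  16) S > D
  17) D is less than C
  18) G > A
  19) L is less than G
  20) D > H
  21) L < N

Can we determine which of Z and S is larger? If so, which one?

Following every chain through Z: above Z we get U.
S is not reached, and no chain runs the other way from S to Z.
So the given relations leave the order of Z and S undetermined.

undetermined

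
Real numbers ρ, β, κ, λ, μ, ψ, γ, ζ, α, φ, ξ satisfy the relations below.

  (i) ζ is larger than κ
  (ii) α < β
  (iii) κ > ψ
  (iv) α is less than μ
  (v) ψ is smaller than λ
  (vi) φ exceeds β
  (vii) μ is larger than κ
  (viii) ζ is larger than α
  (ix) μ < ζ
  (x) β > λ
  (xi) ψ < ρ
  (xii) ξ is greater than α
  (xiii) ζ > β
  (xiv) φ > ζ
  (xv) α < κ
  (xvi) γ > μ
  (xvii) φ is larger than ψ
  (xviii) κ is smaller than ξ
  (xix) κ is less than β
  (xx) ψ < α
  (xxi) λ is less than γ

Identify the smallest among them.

Chaining upward from ψ: directly above it, α, κ, λ, ρ, φ; then μ, β, ζ, γ, ξ.
That covers every other element, and nothing is given below ψ, so ψ is the smallest.

ψ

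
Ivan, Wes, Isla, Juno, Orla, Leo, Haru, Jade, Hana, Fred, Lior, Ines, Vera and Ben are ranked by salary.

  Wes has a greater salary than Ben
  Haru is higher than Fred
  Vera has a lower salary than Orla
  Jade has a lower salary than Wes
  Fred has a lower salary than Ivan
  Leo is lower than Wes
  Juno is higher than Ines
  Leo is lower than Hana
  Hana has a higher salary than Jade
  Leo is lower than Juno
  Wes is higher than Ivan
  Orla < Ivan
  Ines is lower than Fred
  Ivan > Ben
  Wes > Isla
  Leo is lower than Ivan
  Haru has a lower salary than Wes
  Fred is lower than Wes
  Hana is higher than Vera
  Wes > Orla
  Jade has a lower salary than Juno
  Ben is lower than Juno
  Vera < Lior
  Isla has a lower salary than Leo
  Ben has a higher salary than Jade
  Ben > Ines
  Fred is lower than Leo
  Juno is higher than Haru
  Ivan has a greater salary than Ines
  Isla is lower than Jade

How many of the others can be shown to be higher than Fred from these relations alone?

6

The elements the relations force above Fred are Leo, Haru, Hana, Juno, Ivan, Wes — no chain reaches any other.
That is 6.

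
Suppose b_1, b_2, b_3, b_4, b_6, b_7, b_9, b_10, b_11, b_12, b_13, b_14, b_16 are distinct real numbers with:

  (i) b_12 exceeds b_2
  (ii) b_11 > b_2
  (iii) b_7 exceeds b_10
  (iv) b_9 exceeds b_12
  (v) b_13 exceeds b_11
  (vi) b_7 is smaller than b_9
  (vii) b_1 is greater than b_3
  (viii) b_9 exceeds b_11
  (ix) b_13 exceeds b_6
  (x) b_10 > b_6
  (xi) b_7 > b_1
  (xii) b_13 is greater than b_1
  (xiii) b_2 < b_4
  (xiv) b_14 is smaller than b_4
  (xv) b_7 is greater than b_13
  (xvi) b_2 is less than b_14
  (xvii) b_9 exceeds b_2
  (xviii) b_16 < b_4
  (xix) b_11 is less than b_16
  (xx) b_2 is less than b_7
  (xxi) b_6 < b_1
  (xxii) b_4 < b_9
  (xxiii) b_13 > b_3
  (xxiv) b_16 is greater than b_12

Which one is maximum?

Chaining downward from b_9: directly below it, b_2, b_12, b_11, b_4, b_7; then b_1, b_14, b_10, b_16, b_13; then b_6, b_3.
That covers every other element, and nothing is given above b_9, so b_9 is the maximum.

b_9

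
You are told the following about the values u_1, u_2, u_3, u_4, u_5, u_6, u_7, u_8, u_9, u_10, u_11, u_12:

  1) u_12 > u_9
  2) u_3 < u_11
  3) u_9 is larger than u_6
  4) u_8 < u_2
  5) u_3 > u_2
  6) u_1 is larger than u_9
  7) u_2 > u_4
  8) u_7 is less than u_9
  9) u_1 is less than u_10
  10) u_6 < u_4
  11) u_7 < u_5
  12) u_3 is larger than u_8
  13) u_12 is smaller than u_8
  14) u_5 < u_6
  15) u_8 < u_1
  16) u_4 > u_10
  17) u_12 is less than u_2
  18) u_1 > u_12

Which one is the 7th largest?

Piecing the relations together gives one ordering: u_7 < u_5 < u_6 < u_9 < u_12 < u_8 < u_1 < u_10 < u_4 < u_2 < u_3 < u_11.
Counting 7 from the largest end gives u_8.

u_8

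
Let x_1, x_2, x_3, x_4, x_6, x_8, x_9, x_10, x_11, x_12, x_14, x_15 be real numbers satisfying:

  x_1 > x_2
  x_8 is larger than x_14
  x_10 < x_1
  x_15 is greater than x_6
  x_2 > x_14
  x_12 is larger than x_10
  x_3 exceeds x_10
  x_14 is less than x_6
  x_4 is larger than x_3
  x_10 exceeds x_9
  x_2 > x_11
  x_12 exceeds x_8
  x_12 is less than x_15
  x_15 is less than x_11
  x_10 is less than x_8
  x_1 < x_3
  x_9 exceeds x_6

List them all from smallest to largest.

x_14 < x_6 < x_9 < x_10 < x_8 < x_12 < x_15 < x_11 < x_2 < x_1 < x_3 < x_4

The consecutive links are each given: x_14 < x_6; x_6 < x_9; x_9 < x_10; x_10 < x_8; x_8 < x_12; x_12 < x_15; x_15 < x_11; x_11 < x_2; x_2 < x_1; x_1 < x_3; x_3 < x_4.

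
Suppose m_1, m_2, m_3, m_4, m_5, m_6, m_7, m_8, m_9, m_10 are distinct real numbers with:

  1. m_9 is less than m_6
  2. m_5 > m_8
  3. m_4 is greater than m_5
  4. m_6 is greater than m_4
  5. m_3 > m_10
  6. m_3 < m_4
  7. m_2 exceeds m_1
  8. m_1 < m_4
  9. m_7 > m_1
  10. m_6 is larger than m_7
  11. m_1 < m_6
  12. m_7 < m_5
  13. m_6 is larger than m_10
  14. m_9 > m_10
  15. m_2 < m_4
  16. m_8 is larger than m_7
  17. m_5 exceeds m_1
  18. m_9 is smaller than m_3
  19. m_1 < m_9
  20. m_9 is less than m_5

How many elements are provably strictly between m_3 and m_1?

1

The relations place m_1 below m_3. An element lies strictly between them when it is forced above m_1 and also forced below m_3.
Above m_1: {m_7, m_9, m_8, m_5, m_2, m_4, m_6}. Below m_3: {m_10, m_9}.
Intersection: {m_9} — 1.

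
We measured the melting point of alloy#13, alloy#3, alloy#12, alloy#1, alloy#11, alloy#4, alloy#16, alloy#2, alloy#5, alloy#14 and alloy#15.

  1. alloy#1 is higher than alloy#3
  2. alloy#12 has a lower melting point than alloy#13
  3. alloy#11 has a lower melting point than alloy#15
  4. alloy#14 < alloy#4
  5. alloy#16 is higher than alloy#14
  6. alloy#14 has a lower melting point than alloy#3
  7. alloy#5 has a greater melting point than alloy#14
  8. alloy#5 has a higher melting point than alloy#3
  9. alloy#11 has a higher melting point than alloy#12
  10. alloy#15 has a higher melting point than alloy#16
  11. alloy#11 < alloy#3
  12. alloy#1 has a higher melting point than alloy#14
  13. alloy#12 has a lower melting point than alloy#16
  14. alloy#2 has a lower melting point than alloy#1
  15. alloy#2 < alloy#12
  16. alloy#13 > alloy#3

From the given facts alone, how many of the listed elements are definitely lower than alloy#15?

5

The elements the relations force below alloy#15 are alloy#14, alloy#2, alloy#12, alloy#11, alloy#16 — no chain reaches any other.
That is 5.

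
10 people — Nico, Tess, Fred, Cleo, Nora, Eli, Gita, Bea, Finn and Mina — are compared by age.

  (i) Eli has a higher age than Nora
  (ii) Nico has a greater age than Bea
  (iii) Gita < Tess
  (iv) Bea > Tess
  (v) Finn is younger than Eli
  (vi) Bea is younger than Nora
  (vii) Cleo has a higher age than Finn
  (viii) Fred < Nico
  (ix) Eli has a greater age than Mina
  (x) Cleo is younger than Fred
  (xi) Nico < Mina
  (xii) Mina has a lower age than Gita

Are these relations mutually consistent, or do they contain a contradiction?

Chaining the given relations yields Nico < Mina < Gita < Tess < Bea, so Nico < Bea. But one relation states Bea < Nico. These cannot both hold.

inconsistent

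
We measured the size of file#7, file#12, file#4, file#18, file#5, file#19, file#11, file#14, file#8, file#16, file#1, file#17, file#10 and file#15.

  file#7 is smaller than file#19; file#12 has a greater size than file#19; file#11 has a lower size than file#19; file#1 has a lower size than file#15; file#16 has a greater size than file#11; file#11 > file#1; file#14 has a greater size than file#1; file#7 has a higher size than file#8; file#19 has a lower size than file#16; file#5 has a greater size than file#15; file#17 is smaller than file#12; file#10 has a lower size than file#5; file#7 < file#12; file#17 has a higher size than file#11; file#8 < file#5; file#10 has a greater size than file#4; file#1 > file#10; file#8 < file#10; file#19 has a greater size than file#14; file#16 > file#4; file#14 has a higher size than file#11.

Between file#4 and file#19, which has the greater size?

file#4 < file#10 and file#10 < file#1 give file#4 < file#1.
With file#1 < file#11: file#4 < file#10 < file#1 < file#11.
Then file#11 < file#14 extends the chain to file#14.
Then file#14 < file#19 extends the chain to file#19.
So file#4 < file#19; file#19 is the larger of the two.

file#19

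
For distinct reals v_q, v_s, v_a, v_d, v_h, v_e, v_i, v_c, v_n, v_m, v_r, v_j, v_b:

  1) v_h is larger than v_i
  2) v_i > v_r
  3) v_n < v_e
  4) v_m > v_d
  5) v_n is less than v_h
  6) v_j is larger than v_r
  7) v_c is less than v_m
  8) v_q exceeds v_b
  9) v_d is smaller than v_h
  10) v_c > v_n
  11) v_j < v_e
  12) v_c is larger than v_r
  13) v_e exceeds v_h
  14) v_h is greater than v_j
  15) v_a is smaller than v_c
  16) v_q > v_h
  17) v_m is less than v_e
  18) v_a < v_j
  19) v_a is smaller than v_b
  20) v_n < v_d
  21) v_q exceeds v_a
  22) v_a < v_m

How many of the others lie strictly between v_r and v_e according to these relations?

Chaining upward from v_r reaches: v_j, v_i, v_c, v_m, v_h, v_q.
Chaining downward from v_e reaches: v_n, v_d, v_a, v_j, v_i, v_c, v_m, v_h.
Strictly between v_r and v_e are those in both lists: v_j, v_i, v_c, v_m, v_h — 5 elements.

5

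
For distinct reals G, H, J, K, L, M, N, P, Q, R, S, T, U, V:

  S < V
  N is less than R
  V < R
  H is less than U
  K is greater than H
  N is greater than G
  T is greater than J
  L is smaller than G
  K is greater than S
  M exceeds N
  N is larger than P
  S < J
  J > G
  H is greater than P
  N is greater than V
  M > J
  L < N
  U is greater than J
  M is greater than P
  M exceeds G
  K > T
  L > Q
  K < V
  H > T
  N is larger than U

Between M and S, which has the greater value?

The relevant relations are S < J; J < T; T < H; H < K; K < V; V < N; N < M.
Chaining these gives S < J < T < H < K < V < N < M.
So S < M; M is the larger of the two.

M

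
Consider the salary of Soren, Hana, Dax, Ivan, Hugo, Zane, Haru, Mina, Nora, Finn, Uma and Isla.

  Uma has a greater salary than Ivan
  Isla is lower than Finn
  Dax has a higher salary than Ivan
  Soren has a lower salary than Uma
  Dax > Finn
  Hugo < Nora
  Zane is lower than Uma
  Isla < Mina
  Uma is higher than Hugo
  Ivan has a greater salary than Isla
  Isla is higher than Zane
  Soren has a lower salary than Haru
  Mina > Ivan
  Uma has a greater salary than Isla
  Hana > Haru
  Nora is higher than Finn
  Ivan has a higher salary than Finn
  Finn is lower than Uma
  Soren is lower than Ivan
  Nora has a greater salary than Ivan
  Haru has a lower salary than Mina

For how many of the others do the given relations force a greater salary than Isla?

6

The elements the relations force above Isla are Finn, Ivan, Nora, Uma, Dax, Mina — no chain reaches any other.
That is 6.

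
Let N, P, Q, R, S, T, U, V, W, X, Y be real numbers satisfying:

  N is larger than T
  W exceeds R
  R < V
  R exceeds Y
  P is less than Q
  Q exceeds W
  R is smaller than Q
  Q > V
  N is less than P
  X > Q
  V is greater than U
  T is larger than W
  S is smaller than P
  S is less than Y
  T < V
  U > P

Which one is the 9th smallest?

V

Chaining the given pairs: S < Y < R < W < T < N < P < U < V < Q < X.
The 9th smallest is V.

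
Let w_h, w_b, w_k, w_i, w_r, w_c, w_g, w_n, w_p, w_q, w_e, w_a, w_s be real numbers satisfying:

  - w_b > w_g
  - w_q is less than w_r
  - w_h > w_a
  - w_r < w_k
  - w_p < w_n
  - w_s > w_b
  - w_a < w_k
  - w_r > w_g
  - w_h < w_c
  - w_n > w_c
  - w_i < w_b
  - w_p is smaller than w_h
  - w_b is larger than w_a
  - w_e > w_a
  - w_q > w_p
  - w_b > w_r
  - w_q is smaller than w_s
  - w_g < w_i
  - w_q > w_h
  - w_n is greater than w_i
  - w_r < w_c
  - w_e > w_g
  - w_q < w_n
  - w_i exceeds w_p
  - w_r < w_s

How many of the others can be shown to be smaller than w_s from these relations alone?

The elements the relations force below w_s are w_p, w_g, w_i, w_a, w_h, w_q, w_r, w_b — no chain reaches any other.
That is 8.

8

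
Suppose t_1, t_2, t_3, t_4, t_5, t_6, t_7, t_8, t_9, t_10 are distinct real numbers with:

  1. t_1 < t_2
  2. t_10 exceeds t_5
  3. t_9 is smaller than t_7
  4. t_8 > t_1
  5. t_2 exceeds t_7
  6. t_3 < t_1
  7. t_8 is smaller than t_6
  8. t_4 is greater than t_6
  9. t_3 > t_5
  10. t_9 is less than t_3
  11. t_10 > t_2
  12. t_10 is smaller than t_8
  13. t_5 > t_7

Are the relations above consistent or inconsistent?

Every relation is compatible with t_9 < t_7 < t_5 < t_3 < t_1 < t_2 < t_10 < t_8 < t_6 < t_4; the set is consistent.

consistent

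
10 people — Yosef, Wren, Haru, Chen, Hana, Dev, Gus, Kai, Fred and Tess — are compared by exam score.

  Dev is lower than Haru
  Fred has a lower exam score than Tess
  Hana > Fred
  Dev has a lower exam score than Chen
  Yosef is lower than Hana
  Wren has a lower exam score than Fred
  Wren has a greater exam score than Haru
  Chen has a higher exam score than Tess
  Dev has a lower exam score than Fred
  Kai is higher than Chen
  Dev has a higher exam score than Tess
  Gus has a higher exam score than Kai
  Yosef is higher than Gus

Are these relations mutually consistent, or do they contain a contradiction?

Chaining the given relations yields Dev < Haru < Wren < Fred < Tess, so Dev < Tess. But one relation states Tess < Dev. These cannot both hold.

inconsistent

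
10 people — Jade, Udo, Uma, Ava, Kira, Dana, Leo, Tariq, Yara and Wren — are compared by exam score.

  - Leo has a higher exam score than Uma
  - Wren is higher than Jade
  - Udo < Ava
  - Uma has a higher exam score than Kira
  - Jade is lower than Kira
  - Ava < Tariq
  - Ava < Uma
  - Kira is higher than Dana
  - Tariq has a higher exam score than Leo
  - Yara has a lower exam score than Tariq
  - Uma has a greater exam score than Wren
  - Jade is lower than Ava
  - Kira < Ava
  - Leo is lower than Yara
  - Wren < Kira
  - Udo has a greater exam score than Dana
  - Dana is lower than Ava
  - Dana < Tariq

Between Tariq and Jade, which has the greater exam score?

Chaining the given relations: Jade < Wren < Kira < Ava < Uma < Leo < Tariq.
So Jade < Tariq; Tariq is the higher of the two.

Tariq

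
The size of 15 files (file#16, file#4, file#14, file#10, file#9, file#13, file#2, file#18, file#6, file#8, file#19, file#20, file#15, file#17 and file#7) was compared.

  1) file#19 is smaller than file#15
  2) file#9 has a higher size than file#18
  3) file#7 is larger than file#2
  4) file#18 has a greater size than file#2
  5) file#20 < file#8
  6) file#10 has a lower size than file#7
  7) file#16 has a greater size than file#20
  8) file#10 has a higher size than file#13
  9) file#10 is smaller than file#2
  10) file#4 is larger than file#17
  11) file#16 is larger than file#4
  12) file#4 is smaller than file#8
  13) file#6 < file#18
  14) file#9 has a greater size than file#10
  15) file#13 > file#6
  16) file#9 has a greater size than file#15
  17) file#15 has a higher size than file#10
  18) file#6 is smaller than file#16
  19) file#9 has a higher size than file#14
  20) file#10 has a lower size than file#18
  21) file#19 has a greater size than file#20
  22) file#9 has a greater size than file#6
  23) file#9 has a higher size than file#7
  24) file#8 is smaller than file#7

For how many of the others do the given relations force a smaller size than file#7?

8

The elements the relations force below file#7 are file#20, file#6, file#17, file#13, file#10, file#4, file#2, file#8 — no chain reaches any other.
That is 8.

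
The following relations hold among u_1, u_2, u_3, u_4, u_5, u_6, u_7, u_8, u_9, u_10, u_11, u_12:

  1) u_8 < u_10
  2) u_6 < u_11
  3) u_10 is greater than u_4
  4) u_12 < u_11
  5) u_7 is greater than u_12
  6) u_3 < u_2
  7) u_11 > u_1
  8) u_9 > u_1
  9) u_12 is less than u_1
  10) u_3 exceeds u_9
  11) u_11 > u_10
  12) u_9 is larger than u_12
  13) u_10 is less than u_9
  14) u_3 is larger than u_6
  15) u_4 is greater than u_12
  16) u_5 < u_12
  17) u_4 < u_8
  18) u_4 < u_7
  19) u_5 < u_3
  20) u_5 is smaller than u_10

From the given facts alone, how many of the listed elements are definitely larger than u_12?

9

Directly above u_12: u_4, u_1, u_7, u_9, u_11.
One step further: u_8, u_10, u_3 (8 so far).
One step further: u_2 (9 so far).
Nothing else is reachable above u_12; 9 in all.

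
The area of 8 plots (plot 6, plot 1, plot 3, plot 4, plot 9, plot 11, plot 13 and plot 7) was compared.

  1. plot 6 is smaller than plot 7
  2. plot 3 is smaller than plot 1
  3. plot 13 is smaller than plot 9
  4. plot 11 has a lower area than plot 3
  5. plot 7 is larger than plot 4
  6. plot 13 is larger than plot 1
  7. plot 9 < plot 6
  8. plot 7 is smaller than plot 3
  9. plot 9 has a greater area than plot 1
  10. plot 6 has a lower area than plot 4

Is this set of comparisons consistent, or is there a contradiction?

inconsistent

We have plot 7 < plot 3 stated directly, yet also plot 3 < plot 1 < plot 13 < plot 9 < plot 6 < plot 4 < plot 7 by chaining the others — so plot 3 < plot 7. Contradiction.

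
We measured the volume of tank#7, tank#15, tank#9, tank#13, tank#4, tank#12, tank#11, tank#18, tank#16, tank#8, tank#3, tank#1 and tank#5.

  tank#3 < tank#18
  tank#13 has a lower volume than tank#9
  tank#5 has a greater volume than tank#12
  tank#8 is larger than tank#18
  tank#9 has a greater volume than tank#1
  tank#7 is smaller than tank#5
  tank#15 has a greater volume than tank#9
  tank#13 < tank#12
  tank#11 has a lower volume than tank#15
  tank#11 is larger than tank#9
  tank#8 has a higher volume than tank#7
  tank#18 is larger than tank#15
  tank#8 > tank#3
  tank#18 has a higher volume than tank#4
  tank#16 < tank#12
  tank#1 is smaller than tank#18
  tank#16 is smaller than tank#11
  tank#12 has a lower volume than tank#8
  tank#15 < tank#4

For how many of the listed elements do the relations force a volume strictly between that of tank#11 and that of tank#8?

3

Chaining upward from tank#11 reaches: tank#15, tank#4, tank#18.
Chaining downward from tank#8 reaches: tank#3, tank#7, tank#1, tank#13, tank#9, tank#16, tank#12, tank#15, tank#4, tank#18.
Strictly between tank#11 and tank#8 are those in both lists: tank#15, tank#4, tank#18 — 3 elements.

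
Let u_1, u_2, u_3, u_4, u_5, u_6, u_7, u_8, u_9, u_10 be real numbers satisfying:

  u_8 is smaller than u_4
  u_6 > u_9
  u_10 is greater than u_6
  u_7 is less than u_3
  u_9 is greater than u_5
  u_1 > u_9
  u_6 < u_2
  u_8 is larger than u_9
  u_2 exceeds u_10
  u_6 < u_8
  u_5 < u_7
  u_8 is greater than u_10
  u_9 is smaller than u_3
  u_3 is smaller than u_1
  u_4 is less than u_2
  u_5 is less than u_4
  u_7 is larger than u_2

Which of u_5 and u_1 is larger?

u_5 < u_9 and u_9 < u_6 give u_5 < u_6.
With u_6 < u_10: u_5 < u_9 < u_6 < u_10.
Then u_10 < u_8 extends the chain to u_8.
Then u_8 < u_4 extends the chain to u_4.
Then u_4 < u_2 extends the chain to u_2.
Then u_2 < u_7 extends the chain to u_7.
Then u_7 < u_3 extends the chain to u_3.
Then u_3 < u_1 extends the chain to u_1.
So u_5 < u_1; u_1 is the larger of the two.

u_1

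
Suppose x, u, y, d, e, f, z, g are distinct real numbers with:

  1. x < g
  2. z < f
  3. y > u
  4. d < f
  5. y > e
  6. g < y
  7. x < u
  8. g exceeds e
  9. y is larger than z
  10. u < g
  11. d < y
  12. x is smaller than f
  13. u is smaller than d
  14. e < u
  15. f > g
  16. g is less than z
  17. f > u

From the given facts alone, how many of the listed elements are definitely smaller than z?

From z the given relations immediately reach g.
From those, e, x, u — 4 in total.
Nothing else is reachable below z; 4 in all.

4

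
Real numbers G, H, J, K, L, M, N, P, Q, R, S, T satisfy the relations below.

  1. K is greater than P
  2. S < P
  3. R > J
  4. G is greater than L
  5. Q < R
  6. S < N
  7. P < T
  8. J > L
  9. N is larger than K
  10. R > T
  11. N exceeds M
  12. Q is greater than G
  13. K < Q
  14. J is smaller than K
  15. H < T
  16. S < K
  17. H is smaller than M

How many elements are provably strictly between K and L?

1

Chaining upward from L reaches: J, G, N, Q, R.
Chaining downward from K reaches: S, P, J.
Strictly between L and K are those in both lists: J — 1 element.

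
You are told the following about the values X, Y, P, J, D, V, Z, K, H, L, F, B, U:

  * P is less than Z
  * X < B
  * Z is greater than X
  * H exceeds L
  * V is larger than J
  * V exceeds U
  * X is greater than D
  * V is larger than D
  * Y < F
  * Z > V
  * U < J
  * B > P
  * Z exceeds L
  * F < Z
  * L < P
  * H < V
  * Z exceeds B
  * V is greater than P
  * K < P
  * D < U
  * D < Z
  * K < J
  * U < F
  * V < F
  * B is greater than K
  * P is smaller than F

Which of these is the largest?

Z

L is not greatest since L < H; D is not greatest since D < V; H is not greatest since H < V; K is not greatest since K < P; X is not greatest since X < Z; U is not greatest since U < F; Y is not greatest since Y < F; P is not greatest since P < F; J is not greatest since J < V; V is not greatest since V < F; F is not greatest since F < Z; B is not greatest since B < Z.
Only Z has nothing above it, so Z is the largest.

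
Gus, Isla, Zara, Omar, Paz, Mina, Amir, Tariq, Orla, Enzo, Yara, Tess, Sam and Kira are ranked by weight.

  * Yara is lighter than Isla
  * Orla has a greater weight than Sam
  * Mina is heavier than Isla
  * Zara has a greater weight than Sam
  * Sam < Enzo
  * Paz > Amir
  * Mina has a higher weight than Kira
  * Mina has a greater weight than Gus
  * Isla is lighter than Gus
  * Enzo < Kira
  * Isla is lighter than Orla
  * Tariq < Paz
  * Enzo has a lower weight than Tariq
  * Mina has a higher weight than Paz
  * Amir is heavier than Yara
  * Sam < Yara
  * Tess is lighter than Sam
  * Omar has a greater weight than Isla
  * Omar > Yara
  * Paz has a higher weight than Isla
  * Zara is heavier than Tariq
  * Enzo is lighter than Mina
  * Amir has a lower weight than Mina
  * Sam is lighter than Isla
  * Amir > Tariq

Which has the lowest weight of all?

Tess

Chaining upward from Tess: directly above it, Sam; then Enzo, Yara, Isla, Orla, Zara; then Kira, Tariq, Amir, Paz, Gus, Mina, Omar.
That covers every other element, and nothing is given below Tess, so Tess is the lowest weight.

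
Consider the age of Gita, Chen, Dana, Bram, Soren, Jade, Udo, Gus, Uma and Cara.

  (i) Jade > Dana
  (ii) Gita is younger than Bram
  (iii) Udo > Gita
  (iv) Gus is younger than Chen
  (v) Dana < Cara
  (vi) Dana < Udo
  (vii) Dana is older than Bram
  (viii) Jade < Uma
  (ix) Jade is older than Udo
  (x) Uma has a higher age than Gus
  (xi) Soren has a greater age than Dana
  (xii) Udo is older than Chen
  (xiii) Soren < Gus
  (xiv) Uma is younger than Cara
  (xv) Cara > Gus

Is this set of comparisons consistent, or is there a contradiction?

Every relation is compatible with Gita < Bram < Dana < Soren < Gus < Chen < Udo < Jade < Uma < Cara; the set is consistent.

consistent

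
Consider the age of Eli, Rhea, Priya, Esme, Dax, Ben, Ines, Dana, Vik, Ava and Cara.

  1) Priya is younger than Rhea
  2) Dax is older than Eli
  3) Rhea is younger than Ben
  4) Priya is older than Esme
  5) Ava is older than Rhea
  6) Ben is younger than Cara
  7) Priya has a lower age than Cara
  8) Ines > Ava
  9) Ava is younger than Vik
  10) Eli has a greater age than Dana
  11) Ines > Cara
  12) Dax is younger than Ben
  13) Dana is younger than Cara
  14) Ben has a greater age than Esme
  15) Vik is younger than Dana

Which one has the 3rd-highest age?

The consecutive relations fix a unique order: Esme < Priya < Rhea < Ava < Vik < Dana < Eli < Dax < Ben < Cara < Ines.
Counting 3 from the largest end gives Ben.

Ben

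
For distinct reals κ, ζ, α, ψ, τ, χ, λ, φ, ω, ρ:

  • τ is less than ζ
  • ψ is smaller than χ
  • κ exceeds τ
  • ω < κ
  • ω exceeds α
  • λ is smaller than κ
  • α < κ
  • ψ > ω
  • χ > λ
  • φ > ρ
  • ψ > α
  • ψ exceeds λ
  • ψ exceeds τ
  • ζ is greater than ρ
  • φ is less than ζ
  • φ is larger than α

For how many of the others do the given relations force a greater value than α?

6

The elements the relations force above α are ω, φ, ψ, κ, χ, ζ — no chain reaches any other.
That is 6.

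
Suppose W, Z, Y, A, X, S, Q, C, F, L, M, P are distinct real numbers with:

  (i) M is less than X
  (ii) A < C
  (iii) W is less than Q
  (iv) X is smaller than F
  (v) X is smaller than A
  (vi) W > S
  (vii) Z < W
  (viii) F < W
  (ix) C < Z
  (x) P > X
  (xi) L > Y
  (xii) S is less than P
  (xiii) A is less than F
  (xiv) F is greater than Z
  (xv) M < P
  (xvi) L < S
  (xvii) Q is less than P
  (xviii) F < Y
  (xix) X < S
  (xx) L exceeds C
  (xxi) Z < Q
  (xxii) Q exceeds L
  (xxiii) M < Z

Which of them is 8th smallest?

The consecutive relations fix a unique order: M < X < A < C < Z < F < Y < L < S < W < Q < P.
Counting 8 from the smallest end gives L.

L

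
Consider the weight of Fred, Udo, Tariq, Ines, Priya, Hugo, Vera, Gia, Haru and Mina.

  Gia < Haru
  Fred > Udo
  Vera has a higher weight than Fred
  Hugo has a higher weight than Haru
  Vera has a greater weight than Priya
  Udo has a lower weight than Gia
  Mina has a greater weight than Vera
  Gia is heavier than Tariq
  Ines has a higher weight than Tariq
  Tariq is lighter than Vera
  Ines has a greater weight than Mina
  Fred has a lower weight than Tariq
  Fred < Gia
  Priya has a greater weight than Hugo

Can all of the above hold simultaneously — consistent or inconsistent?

consistent

The single ordering Udo < Fred < Tariq < Gia < Haru < Hugo < Priya < Vera < Mina < Ines satisfies every listed relation, so no contradiction arises.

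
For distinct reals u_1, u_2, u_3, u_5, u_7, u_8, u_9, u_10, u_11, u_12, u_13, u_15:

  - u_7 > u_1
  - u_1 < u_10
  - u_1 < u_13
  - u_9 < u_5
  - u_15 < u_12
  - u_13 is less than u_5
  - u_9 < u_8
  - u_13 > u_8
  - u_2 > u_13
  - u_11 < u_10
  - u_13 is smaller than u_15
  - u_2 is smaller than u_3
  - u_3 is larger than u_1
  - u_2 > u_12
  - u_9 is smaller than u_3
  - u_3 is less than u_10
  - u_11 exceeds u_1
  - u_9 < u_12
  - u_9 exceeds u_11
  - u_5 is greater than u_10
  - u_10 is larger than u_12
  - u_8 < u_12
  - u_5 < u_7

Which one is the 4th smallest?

u_8

Chaining the given pairs: u_1 < u_11 < u_9 < u_8 < u_13 < u_15 < u_12 < u_2 < u_3 < u_10 < u_5 < u_7.
Counting 4 from the smallest end gives u_8.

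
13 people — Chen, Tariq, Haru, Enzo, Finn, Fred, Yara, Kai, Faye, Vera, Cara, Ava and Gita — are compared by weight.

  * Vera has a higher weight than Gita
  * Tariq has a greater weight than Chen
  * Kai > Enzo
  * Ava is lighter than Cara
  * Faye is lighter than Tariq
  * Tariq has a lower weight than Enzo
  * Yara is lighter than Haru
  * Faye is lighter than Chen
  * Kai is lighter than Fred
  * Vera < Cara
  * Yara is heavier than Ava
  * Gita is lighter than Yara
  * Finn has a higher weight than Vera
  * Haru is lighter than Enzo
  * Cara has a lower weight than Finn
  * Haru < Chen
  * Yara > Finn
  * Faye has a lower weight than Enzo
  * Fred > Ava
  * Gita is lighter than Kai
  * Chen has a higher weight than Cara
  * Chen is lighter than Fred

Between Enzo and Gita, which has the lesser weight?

Gita

Gita < Vera < Cara < Finn < Yara < Haru < Chen < Tariq < Enzo, by transitivity through Vera, Cara, Finn, Yara, Haru, Chen, Tariq.
So Gita < Enzo; Gita is the lighter of the two.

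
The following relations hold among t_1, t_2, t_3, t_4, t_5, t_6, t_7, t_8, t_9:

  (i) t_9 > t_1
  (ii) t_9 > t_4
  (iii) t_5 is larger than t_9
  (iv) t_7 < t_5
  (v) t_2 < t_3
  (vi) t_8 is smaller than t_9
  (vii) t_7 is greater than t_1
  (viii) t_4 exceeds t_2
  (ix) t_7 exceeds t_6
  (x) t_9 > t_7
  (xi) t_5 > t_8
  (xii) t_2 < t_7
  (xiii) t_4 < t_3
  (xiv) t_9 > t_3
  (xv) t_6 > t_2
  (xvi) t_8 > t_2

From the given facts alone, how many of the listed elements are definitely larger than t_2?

7

Directly above t_2: t_4, t_6, t_7, t_3, t_8.
One step further: t_9, t_5 (7 so far).
No other element is forced above t_2 by the given relations, so the count is 7.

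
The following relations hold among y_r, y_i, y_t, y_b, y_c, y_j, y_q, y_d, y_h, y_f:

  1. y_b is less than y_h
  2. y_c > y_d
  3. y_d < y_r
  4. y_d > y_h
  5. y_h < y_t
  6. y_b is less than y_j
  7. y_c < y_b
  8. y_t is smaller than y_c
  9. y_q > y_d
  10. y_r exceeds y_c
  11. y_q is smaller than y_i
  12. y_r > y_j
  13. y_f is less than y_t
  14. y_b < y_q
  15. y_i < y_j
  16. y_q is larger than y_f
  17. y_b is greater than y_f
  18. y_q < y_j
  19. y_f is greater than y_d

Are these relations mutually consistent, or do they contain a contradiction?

inconsistent

We have y_b < y_h stated directly, yet also y_h < y_d < y_f < y_t < y_c < y_b by chaining the others — so y_h < y_b. Contradiction.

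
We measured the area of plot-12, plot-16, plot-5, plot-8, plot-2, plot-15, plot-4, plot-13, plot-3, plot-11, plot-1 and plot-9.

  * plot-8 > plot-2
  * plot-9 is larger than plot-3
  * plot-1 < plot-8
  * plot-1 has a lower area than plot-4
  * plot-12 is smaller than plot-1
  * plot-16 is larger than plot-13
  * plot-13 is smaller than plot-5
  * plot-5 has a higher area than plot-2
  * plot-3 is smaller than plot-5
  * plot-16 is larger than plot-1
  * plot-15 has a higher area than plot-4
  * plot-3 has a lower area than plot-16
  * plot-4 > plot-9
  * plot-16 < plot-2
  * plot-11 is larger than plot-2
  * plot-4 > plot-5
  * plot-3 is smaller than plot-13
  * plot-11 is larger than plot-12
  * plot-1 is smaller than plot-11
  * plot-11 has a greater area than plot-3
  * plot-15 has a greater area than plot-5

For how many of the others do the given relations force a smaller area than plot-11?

6

Directly below plot-11: plot-3, plot-12, plot-1, plot-2.
One step further: plot-16 (5 so far).
One step further: plot-13 (6 so far).
Nothing else is reachable below plot-11; 6 in all.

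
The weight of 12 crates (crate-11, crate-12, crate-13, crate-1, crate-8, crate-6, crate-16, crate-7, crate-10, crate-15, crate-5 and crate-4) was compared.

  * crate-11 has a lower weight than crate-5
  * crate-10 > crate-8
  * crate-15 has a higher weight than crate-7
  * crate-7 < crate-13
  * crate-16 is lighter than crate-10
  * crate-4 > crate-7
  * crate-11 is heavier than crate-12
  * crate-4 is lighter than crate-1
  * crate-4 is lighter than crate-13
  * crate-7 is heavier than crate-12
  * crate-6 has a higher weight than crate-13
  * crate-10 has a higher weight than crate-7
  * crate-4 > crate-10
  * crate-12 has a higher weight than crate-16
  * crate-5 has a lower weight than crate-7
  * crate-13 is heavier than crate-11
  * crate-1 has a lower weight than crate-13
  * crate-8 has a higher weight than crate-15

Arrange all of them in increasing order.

The consecutive links are each given: crate-16 < crate-12; crate-12 < crate-11; crate-11 < crate-5; crate-5 < crate-7; crate-7 < crate-15; crate-15 < crate-8; crate-8 < crate-10; crate-10 < crate-4; crate-4 < crate-1; crate-1 < crate-13; crate-13 < crate-6.

crate-16 < crate-12 < crate-11 < crate-5 < crate-7 < crate-15 < crate-8 < crate-10 < crate-4 < crate-1 < crate-13 < crate-6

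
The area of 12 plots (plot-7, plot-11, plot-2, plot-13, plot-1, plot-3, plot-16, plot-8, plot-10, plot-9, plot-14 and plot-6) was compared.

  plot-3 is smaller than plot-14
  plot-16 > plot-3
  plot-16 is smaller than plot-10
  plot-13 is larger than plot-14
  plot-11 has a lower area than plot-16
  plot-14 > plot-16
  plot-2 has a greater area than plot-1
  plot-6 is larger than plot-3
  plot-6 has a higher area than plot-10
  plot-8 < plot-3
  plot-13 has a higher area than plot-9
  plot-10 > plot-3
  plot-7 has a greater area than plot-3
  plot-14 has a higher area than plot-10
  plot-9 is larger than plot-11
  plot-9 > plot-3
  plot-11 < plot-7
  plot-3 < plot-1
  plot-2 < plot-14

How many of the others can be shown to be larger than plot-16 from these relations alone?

Directly above plot-16: plot-10, plot-14.
One step further: plot-6, plot-13 (4 so far).
Nothing else is reachable above plot-16; 4 in all.

4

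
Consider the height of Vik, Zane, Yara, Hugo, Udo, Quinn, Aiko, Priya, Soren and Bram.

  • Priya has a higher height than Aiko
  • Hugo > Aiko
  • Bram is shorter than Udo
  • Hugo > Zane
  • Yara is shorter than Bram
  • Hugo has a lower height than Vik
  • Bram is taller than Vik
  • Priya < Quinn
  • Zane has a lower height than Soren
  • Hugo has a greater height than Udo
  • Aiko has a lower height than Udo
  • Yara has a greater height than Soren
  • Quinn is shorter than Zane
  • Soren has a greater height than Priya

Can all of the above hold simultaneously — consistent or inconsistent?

inconsistent

We have Vik < Bram stated directly, yet also Bram < Udo < Hugo < Vik by chaining the others — so Bram < Vik. Contradiction.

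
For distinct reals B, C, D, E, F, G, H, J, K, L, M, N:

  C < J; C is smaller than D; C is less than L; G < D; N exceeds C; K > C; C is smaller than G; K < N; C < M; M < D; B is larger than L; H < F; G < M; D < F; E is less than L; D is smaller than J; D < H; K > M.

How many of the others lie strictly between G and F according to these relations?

3

Chaining upward from G reaches: M, K, N, D, H, J.
Chaining downward from F reaches: C, M, D, H.
Strictly between G and F are those in both lists: M, D, H — 3 elements.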